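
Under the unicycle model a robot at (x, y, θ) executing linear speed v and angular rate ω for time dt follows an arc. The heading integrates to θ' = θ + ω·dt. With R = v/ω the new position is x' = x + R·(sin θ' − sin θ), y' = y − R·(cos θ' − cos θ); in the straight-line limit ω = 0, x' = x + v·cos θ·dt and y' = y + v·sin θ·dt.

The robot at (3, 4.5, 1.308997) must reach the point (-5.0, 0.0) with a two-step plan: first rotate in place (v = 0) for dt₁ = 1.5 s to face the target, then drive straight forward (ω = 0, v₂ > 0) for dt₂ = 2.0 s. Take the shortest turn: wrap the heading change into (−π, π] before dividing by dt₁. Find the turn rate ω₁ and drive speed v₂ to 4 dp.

ω₁ = 1.5633, v₂ = 4.5894

heading to target = atan2(0−4.5, -5−3) = -2.6292
Δθ = wrap(-2.6292 − 1.3090) = 2.3450; ω₁ = Δθ/dt₁ = 1.5633
distance = √((-5−3)² + (0−4.5)²) = 9.1788; v₂ = distance/dt₂ = 4.5894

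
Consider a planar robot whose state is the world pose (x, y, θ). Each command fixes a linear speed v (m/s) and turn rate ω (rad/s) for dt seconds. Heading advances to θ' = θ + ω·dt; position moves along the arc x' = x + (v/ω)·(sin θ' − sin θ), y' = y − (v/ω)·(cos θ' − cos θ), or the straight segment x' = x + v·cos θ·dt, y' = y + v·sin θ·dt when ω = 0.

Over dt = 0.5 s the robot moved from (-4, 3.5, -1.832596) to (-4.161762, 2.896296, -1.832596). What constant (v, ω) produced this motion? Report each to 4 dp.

v = 1.2500, ω = 0.0000

Δθ = -1.832596 − -1.832596 = 0.000000
ω = Δθ/dt = 0.000000/0.5 = 0.0000
ω = 0 → v = (Δx·cos θ + Δy·sin θ)/dt = 1.2500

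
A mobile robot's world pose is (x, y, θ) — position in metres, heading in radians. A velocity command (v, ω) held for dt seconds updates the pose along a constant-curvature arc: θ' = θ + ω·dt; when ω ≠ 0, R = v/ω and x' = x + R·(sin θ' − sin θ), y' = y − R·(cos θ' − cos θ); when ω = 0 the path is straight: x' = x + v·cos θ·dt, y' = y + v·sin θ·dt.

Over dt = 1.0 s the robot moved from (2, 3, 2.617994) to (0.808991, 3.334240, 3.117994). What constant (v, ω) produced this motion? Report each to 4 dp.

Δθ = 3.117994 − 2.617994 = 0.500000
ω = Δθ/dt = 0.500000/1.0 = 0.5000
R = Δx/(sin θ' − sin θ) = 2.5000
v = R·ω = 2.5000·0.5000 = 1.2500

v = 1.2500, ω = 0.5000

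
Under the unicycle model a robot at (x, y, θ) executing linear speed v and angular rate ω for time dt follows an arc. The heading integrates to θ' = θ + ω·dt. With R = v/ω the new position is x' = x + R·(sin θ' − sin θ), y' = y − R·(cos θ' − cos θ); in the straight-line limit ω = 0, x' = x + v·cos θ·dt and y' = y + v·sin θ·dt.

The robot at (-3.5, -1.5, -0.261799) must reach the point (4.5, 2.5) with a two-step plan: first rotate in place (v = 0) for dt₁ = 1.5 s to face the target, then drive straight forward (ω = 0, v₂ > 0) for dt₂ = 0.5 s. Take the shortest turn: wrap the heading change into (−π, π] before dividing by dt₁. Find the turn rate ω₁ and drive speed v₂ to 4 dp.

heading to target = atan2(2.5−-1.5, 4.5−-3.5) = 0.4636
Δθ = wrap(0.4636 − -0.2618) = 0.7254; ω₁ = Δθ/dt₁ = 0.4836
distance = √((4.5−-3.5)² + (2.5−-1.5)²) = 8.9443; v₂ = distance/dt₂ = 17.8885

ω₁ = 0.4836, v₂ = 17.8885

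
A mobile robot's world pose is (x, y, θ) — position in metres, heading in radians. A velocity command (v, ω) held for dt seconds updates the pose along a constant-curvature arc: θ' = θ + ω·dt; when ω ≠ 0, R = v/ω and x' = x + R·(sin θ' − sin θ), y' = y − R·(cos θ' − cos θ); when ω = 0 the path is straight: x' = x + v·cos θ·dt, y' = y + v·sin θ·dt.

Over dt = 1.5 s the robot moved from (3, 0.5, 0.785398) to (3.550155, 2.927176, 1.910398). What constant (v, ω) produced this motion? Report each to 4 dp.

v = 1.7500, ω = 0.7500

Δθ = 1.910398 − 0.785398 = 1.125000
ω = Δθ/dt = 1.125000/1.5 = 0.7500
R = −Δy/(cos θ' − cos θ) = 2.3333
v = R·ω = 2.3333·0.7500 = 1.7500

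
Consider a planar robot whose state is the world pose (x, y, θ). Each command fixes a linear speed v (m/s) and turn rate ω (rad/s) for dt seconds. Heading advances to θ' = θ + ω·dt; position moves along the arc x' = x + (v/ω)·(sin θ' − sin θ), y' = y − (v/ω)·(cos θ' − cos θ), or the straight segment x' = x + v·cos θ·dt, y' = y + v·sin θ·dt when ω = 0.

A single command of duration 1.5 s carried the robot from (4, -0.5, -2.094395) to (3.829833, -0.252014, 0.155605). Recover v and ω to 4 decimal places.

v = -0.2500, ω = 1.5000

Δθ = 0.155605 − -2.094395 = 2.250000
ω = Δθ/dt = 2.250000/1.5 = 1.5000
R = −Δy/(cos θ' − cos θ) = -0.1667
v = R·ω = -0.1667·1.5000 = -0.2500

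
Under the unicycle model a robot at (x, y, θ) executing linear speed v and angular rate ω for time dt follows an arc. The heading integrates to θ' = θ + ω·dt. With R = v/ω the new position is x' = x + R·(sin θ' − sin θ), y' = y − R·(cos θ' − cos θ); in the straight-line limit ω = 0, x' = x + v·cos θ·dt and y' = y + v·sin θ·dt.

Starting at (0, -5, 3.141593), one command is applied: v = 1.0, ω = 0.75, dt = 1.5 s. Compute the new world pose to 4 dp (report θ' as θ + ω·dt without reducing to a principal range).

θ' = 3.1416 + 0.75·1.5 = 4.2666
R = v/ω = 1.0/0.75 = 1.3333
x' = 0 + 1.3333·(sin 4.2666 − sin 3.1416) = -1.2030
y' = -5 − 1.3333·(cos 4.2666 − cos 3.1416) = -5.7584

(-1.2030, -5.7584, 4.2666)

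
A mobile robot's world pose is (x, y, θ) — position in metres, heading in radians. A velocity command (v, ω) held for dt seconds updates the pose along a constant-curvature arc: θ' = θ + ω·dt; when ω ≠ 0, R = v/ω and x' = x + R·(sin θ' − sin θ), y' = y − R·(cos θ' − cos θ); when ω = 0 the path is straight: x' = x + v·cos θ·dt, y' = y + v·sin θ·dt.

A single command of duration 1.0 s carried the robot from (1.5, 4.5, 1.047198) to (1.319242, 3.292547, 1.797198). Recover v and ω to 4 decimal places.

v = -1.2500, ω = 0.7500

Δθ = 1.797198 − 1.047198 = 0.750000
ω = Δθ/dt = 0.750000/1.0 = 0.7500
R = −Δy/(cos θ' − cos θ) = -1.6667
v = R·ω = -1.6667·0.7500 = -1.2500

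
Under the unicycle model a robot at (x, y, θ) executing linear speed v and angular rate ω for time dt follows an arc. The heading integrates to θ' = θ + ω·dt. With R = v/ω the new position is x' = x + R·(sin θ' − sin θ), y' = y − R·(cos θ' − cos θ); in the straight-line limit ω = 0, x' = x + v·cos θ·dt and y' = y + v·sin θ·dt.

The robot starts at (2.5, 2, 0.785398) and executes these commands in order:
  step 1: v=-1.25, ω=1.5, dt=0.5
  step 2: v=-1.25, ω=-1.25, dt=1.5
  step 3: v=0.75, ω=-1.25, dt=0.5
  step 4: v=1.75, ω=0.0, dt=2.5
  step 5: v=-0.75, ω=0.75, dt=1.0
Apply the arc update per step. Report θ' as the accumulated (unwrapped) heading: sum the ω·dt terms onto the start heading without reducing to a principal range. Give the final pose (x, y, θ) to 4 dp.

step 1: θ'=1.5354 (R=-0.8333) → pose (2.2564, 1.4402, 1.5354)
step 2: θ'=-0.3396 (R=1.0000) → pose (0.9240, 0.5327, -0.3396)
step 3: θ'=-0.9646 (R=-0.6000) → pose (1.2172, 0.3089, -0.9646)
step 4: θ'=-0.9646 (straight) → pose (3.7098, -3.2866, -0.9646)
step 5: θ'=-0.2146 (R=-1.0000) → pose (3.1010, -2.8793, -0.2146)

(3.1010, -2.8793, -0.2146)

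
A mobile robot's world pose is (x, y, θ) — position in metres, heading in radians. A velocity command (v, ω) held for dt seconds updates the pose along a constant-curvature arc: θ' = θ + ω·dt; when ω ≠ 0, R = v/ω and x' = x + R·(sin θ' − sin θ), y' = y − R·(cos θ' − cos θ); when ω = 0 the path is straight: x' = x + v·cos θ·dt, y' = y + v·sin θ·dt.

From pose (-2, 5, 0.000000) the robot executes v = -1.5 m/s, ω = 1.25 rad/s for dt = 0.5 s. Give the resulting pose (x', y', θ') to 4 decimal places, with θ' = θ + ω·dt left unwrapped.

(-2.7021, 4.7732, 0.6250)

θ' = 0.0000 + 1.25·0.5 = 0.6250
R = v/ω = -1.5/1.25 = -1.2000
x' = -2 + -1.2000·(sin 0.6250 − sin 0.0000) = -2.7021
y' = 5 − -1.2000·(cos 0.6250 − cos 0.0000) = 4.7732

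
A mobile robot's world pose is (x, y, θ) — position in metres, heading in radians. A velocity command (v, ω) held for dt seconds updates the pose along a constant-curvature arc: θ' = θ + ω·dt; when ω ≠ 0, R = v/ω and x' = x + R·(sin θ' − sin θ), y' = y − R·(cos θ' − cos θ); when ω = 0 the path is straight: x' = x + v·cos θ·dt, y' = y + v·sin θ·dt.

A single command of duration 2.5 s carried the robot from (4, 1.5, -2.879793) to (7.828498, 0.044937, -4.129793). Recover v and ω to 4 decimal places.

v = -1.7500, ω = -0.5000

Δθ = -4.129793 − -2.879793 = -1.250000
ω = Δθ/dt = -1.250000/2.5 = -0.5000
R = Δx/(sin θ' − sin θ) = 3.5000
v = R·ω = 3.5000·-0.5000 = -1.7500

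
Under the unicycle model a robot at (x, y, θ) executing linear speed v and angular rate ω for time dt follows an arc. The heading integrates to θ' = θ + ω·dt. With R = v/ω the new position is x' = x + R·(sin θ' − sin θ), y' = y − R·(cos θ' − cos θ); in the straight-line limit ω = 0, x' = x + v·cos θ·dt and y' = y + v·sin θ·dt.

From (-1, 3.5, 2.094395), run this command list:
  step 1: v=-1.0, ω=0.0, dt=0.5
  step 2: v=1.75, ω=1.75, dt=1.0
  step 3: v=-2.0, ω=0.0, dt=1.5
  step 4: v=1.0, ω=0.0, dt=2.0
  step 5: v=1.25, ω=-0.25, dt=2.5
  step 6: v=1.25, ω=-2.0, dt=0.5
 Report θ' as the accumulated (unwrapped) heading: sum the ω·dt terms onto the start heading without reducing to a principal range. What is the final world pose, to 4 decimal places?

step 1: θ'=2.0944 (straight) → pose (-0.7500, 3.0670, 2.0944)
step 2: θ'=3.8444 (R=1.0000) → pose (-2.2624, 3.3300, 3.8444)
step 3: θ'=3.8444 (straight) → pose (0.0267, 5.2691, 3.8444)
step 4: θ'=3.8444 (straight) → pose (-1.4994, 3.9764, 3.8444)
step 5: θ'=3.2194 (R=-5.0000) → pose (-4.3425, 2.8067, 3.2194)
step 6: θ'=2.2194 (R=-0.6250) → pose (-4.8892, 3.0522, 2.2194)

(-4.8892, 3.0522, 2.2194)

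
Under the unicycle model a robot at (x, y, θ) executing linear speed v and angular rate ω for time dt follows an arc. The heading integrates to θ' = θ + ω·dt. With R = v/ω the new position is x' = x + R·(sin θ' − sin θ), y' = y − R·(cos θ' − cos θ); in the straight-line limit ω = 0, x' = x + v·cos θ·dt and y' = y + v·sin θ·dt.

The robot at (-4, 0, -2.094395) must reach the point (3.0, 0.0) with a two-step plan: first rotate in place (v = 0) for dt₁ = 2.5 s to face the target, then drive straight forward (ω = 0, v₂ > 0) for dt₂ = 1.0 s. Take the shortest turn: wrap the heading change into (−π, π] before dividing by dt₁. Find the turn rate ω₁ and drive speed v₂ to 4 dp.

ω₁ = 0.8378, v₂ = 7.0000

heading to target = atan2(0−0, 3−-4) = 0.0000
Δθ = wrap(0.0000 − -2.0944) = 2.0944; ω₁ = Δθ/dt₁ = 0.8378
distance = √((3−-4)² + (0−0)²) = 7.0000; v₂ = distance/dt₂ = 7.0000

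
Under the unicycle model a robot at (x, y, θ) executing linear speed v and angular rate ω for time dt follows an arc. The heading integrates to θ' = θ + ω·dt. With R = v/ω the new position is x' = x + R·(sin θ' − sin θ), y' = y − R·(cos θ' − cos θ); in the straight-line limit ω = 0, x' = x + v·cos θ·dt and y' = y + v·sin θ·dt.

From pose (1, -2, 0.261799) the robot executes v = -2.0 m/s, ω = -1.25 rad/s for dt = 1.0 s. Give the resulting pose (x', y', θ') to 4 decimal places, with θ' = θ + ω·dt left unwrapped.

(-0.7502, -1.3348, -0.9882)

θ' = 0.2618 + -1.25·1.0 = -0.9882
R = v/ω = -2.0/-1.25 = 1.6000
x' = 1 + 1.6000·(sin -0.9882 − sin 0.2618) = -0.7502
y' = -2 − 1.6000·(cos -0.9882 − cos 0.2618) = -1.3348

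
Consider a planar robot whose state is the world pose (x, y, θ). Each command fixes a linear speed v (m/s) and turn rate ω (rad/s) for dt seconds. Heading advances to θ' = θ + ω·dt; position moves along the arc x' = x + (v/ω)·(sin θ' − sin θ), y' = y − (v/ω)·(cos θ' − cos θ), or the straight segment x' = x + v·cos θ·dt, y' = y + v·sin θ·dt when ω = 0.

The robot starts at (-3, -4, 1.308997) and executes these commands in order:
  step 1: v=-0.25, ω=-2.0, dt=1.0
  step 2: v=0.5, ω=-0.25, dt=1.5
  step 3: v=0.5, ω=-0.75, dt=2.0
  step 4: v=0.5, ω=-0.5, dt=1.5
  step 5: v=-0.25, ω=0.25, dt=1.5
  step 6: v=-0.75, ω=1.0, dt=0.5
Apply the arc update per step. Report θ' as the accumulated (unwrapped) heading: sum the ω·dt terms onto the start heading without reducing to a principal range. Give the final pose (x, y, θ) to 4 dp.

(-2.9561, -5.4991, -2.4410)

step 1: θ'=-0.6910 (R=0.1250) → pose (-3.2004, -4.0640, -0.6910)
step 2: θ'=-1.0660 (R=-2.0000) → pose (-2.7245, -4.6379, -1.0660)
step 3: θ'=-2.5660 (R=-0.6667) → pose (-2.9451, -5.5196, -2.5660)
step 4: θ'=-3.3160 (R=-1.0000) → pose (-3.6630, -5.6656, -3.3160)
step 5: θ'=-2.9410 (R=-1.0000) → pose (-3.2902, -5.6607, -2.9410)
step 6: θ'=-2.4410 (R=-0.7500) → pose (-2.9561, -5.4991, -2.4410)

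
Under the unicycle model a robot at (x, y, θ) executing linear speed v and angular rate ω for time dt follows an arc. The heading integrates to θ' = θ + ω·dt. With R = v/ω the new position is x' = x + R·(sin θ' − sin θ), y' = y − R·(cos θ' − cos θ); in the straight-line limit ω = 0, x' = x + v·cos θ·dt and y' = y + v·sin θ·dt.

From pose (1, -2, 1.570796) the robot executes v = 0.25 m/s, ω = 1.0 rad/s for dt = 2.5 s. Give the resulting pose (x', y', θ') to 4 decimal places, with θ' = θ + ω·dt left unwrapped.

θ' = 1.5708 + 1.0·2.5 = 4.0708
R = v/ω = 0.25/1.0 = 0.2500
x' = 1 + 0.2500·(sin 4.0708 − sin 1.5708) = 0.5497
y' = -2 − 0.2500·(cos 4.0708 − cos 1.5708) = -1.8504

(0.5497, -1.8504, 4.0708)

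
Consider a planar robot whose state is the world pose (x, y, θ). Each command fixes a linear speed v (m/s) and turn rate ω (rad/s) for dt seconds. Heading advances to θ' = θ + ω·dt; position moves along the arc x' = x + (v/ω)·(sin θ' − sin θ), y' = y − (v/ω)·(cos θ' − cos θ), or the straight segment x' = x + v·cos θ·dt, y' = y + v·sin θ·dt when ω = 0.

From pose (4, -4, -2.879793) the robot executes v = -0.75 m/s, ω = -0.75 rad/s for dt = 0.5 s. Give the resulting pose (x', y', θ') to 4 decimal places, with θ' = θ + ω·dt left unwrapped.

θ' = -2.8798 + -0.75·0.5 = -3.2548
R = v/ω = -0.75/-0.75 = 1.0000
x' = 4 + 1.0000·(sin -3.2548 − sin -2.8798) = 4.3718
y' = -4 − 1.0000·(cos -3.2548 − cos -2.8798) = -3.9723

(4.3718, -3.9723, -3.2548)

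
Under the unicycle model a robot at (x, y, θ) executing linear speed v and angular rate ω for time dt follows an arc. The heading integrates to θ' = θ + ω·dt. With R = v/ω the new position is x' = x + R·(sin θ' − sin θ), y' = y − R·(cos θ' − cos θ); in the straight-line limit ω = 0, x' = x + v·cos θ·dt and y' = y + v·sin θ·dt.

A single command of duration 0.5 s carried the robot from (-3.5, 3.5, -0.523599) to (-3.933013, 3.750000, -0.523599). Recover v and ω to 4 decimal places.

Δθ = -0.523599 − -0.523599 = 0.000000
ω = Δθ/dt = 0.000000/0.5 = 0.0000
ω = 0 → v = (Δx·cos θ + Δy·sin θ)/dt = -1.0000

v = -1.0000, ω = 0.0000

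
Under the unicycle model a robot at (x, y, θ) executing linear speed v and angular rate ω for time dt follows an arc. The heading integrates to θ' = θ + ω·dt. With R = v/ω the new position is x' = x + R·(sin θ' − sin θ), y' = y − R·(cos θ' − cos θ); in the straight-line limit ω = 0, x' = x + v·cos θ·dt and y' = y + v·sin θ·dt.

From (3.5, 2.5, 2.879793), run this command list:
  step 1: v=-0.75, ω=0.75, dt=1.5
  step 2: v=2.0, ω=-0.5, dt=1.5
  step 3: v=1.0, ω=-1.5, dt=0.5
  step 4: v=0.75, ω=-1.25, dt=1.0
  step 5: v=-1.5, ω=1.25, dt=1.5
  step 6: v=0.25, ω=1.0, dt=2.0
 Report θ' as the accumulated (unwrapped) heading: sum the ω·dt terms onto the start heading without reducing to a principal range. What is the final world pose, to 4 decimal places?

step 1: θ'=4.0048 (R=-1.0000) → pose (4.5187, 2.8159, 4.0048)
step 2: θ'=3.2548 (R=-4.0000) → pose (1.9309, 1.4416, 3.2548)
step 3: θ'=2.5048 (R=-0.6667) → pose (1.4592, 1.5680, 2.5048)
step 4: θ'=1.2548 (R=-0.6000) → pose (1.2456, 2.2368, 1.2548)
step 5: θ'=3.1298 (R=-1.2000) → pose (2.3721, 0.6640, 3.1298)
step 6: θ'=5.1298 (R=0.2500) → pose (2.1406, 0.3126, 5.1298)

(2.1406, 0.3126, 5.1298)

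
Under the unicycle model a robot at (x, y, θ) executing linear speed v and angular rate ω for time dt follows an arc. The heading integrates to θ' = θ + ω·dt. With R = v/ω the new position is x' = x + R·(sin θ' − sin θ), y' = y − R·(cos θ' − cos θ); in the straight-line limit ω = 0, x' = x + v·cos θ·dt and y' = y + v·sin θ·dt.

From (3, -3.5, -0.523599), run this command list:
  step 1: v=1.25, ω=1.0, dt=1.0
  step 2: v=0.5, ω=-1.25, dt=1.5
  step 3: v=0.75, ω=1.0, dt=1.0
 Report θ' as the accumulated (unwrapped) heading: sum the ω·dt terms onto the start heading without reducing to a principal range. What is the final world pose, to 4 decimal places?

(5.2236, -4.3779, -0.3986)

step 1: θ'=0.4764 (R=1.2500) → pose (4.1982, -3.5283, 0.4764)
step 2: θ'=-1.3986 (R=-0.4000) → pose (4.7757, -3.8152, -1.3986)
step 3: θ'=-0.3986 (R=0.7500) → pose (5.2236, -4.3779, -0.3986)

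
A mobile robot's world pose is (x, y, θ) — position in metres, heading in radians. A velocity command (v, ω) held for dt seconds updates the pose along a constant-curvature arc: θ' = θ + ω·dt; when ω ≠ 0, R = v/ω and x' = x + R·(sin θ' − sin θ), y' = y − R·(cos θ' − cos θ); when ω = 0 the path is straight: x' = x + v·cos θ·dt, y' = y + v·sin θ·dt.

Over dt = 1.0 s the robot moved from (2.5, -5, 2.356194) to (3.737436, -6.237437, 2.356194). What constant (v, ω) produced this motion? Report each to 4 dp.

Δθ = 2.356194 − 2.356194 = 0.000000
ω = Δθ/dt = 0.000000/1.0 = 0.0000
ω = 0 → v = (Δx·cos θ + Δy·sin θ)/dt = -1.7500

v = -1.7500, ω = 0.0000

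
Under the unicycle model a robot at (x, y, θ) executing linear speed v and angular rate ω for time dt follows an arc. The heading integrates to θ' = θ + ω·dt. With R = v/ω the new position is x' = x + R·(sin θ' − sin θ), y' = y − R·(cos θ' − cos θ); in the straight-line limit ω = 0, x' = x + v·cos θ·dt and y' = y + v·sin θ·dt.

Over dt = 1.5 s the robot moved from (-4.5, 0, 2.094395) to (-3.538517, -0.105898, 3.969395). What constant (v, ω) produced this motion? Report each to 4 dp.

Δθ = 3.969395 − 2.094395 = 1.875000
ω = Δθ/dt = 1.875000/1.5 = 1.2500
R = Δx/(sin θ' − sin θ) = -0.6000
v = R·ω = -0.6000·1.2500 = -0.7500

v = -0.7500, ω = 1.2500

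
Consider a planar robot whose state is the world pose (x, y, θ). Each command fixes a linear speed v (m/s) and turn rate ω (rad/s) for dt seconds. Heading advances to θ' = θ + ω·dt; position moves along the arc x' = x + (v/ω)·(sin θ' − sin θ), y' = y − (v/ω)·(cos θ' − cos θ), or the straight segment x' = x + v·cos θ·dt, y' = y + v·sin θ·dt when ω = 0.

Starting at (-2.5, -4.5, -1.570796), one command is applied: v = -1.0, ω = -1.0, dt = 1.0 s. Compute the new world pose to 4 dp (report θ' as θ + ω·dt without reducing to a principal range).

(-2.0403, -3.6585, -2.5708)

θ' = -1.5708 + -1.0·1.0 = -2.5708
R = v/ω = -1.0/-1.0 = 1.0000
x' = -2.5 + 1.0000·(sin -2.5708 − sin -1.5708) = -2.0403
y' = -4.5 − 1.0000·(cos -2.5708 − cos -1.5708) = -3.6585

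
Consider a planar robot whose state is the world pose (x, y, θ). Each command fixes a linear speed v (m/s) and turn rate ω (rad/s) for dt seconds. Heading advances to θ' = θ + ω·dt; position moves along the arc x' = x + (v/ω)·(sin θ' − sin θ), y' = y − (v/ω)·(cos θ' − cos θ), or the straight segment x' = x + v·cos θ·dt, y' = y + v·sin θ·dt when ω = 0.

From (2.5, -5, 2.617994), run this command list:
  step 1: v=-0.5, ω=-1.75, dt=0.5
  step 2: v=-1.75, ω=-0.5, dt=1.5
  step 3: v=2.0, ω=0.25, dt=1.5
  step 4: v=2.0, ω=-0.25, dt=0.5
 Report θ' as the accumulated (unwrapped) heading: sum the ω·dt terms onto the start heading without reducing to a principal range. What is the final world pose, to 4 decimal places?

(3.5190, -3.9873, 1.2430)

step 1: θ'=1.7430 (R=0.2857) → pose (2.6386, -5.1985, 1.7430)
step 2: θ'=0.9930 (R=3.5000) → pose (2.1222, -7.7098, 0.9930)
step 3: θ'=1.3680 (R=8.0000) → pose (3.2570, -4.9517, 1.3680)
step 4: θ'=1.2430 (R=-8.0000) → pose (3.5190, -3.9873, 1.2430)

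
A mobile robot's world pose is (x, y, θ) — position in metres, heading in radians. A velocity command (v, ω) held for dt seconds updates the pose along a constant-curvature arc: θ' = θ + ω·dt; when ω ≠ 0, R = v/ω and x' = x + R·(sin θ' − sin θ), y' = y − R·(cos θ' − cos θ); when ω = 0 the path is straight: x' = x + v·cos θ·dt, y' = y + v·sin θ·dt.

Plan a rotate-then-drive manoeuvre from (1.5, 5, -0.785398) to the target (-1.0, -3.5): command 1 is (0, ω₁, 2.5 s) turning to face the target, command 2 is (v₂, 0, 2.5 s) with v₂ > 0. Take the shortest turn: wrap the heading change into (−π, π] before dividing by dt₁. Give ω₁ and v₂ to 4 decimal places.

ω₁ = -0.4286, v₂ = 3.5440

heading to target = atan2(-3.5−5, -1−1.5) = -1.8568
Δθ = wrap(-1.8568 − -0.7854) = -1.0714; ω₁ = Δθ/dt₁ = -0.4286
distance = √((-1−1.5)² + (-3.5−5)²) = 8.8600; v₂ = distance/dt₂ = 3.5440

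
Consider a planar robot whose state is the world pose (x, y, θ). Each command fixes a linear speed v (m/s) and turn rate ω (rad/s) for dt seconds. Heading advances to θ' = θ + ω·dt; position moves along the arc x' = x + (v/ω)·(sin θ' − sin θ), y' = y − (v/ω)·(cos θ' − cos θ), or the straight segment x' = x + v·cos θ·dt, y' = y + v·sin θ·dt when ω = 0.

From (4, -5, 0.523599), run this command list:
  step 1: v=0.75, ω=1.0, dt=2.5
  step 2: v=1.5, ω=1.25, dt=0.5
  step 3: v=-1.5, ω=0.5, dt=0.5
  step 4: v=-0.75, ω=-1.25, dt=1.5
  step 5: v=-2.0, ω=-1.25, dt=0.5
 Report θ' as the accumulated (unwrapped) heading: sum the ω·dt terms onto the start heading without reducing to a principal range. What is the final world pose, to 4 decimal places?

step 1: θ'=3.0236 (R=0.7500) → pose (3.7133, -3.6057, 3.0236)
step 2: θ'=3.6486 (R=1.2000) → pose (2.9894, -3.7483, 3.6486)
step 3: θ'=3.8986 (R=-3.0000) → pose (3.5929, -3.3064, 3.8986)
step 4: θ'=2.0236 (R=0.6000) → pose (4.5445, -3.4800, 2.0236)
step 5: θ'=1.3986 (R=1.6000) → pose (4.6821, -4.4542, 1.3986)

(4.6821, -4.4542, 1.3986)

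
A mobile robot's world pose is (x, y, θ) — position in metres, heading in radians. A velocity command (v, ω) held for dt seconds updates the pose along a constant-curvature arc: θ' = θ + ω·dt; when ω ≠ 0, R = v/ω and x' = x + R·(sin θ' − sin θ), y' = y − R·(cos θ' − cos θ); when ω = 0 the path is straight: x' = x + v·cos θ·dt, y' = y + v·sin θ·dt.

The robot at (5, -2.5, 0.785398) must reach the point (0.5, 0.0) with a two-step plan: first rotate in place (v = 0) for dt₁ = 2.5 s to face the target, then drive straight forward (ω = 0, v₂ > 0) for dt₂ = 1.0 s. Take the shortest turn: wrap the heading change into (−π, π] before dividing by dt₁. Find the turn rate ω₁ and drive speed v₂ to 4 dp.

heading to target = atan2(0−-2.5, 0.5−5) = 2.6345
Δθ = wrap(2.6345 − 0.7854) = 1.8491; ω₁ = Δθ/dt₁ = 0.7396
distance = √((0.5−5)² + (0−-2.5)²) = 5.1478; v₂ = distance/dt₂ = 5.1478

ω₁ = 0.7396, v₂ = 5.1478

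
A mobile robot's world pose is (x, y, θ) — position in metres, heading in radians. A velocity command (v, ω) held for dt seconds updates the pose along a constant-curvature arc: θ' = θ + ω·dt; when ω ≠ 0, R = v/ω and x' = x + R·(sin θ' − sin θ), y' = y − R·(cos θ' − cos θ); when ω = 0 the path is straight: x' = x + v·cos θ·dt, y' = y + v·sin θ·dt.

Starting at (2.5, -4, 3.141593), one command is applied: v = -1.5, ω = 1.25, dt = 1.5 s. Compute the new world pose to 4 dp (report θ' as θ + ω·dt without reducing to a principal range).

θ' = 3.1416 + 1.25·1.5 = 5.0166
R = v/ω = -1.5/1.25 = -1.2000
x' = 2.5 + -1.2000·(sin 5.0166 − sin 3.1416) = 3.6449
y' = -4 − -1.2000·(cos 5.0166 − cos 3.1416) = -2.4406

(3.6449, -2.4406, 5.0166)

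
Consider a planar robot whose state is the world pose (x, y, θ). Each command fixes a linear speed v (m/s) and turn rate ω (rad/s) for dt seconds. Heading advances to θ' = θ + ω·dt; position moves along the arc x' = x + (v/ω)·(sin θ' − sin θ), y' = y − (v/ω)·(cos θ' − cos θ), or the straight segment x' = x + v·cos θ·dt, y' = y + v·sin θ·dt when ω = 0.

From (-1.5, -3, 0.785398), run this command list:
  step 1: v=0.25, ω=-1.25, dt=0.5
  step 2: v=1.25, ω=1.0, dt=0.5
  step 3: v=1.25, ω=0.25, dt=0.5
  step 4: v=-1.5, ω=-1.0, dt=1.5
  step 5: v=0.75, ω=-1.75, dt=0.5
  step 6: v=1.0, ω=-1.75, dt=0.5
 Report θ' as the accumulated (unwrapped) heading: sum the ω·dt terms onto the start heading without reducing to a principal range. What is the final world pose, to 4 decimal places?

(-2.4643, -3.1228, -2.4646)

step 1: θ'=0.1604 (R=-0.2000) → pose (-1.3905, -2.9440, 0.1604)
step 2: θ'=0.6604 (R=1.2500) → pose (-0.8234, -2.6972, 0.6604)
step 3: θ'=0.7854 (R=5.0000) → pose (-0.3550, -2.2840, 0.7854)
step 4: θ'=-0.7146 (R=1.5000) → pose (-2.3986, -2.3564, -0.7146)
step 5: θ'=-1.5896 (R=-0.4286) → pose (-2.2510, -2.6882, -1.5896)
step 6: θ'=-2.4646 (R=-0.5714) → pose (-2.4643, -3.1228, -2.4646)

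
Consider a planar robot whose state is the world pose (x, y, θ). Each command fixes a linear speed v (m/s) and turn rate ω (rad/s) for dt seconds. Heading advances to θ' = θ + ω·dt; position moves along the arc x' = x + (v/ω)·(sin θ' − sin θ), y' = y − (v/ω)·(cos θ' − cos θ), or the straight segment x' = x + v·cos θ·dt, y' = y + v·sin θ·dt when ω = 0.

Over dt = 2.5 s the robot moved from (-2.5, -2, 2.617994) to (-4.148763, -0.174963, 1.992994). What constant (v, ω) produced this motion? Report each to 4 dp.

v = 1.0000, ω = -0.2500

Δθ = 1.992994 − 2.617994 = -0.625000
ω = Δθ/dt = -0.625000/2.5 = -0.2500
R = −Δy/(cos θ' − cos θ) = -4.0000
v = R·ω = -4.0000·-0.2500 = 1.0000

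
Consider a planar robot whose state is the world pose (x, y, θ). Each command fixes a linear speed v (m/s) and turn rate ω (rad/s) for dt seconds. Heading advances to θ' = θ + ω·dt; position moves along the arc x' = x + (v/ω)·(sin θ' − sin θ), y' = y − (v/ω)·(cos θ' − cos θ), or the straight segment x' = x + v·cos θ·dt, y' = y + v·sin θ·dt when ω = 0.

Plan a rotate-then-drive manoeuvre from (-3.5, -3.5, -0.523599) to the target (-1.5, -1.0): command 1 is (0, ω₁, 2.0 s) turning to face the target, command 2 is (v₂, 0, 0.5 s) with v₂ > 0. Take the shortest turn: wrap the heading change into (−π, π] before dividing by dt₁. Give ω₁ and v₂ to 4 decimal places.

ω₁ = 0.7098, v₂ = 6.4031

heading to target = atan2(-1−-3.5, -1.5−-3.5) = 0.8961
Δθ = wrap(0.8961 − -0.5236) = 1.4197; ω₁ = Δθ/dt₁ = 0.7098
distance = √((-1.5−-3.5)² + (-1−-3.5)²) = 3.2016; v₂ = distance/dt₂ = 6.4031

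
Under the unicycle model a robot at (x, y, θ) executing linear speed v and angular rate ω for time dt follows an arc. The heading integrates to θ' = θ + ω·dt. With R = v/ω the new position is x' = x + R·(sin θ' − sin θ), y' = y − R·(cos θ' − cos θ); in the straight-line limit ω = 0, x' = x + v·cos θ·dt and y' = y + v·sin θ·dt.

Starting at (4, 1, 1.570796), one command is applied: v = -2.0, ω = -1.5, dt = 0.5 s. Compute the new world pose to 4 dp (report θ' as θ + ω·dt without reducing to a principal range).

(3.6423, 0.0911, 0.8208)

θ' = 1.5708 + -1.5·0.5 = 0.8208
R = v/ω = -2.0/-1.5 = 1.3333
x' = 4 + 1.3333·(sin 0.8208 − sin 1.5708) = 3.6423
y' = 1 − 1.3333·(cos 0.8208 − cos 1.5708) = 0.0911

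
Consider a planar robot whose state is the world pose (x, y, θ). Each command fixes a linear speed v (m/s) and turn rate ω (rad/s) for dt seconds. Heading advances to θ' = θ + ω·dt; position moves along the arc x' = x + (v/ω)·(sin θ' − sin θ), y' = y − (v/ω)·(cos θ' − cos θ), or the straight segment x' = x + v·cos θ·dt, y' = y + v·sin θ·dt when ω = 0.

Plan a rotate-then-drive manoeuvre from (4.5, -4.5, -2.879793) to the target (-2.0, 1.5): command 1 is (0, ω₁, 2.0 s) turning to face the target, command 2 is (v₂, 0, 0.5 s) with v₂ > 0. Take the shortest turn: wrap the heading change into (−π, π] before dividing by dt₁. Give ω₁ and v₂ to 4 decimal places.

heading to target = atan2(1.5−-4.5, -2−4.5) = 2.3962
Δθ = wrap(2.3962 − -2.8798) = -1.0072; ω₁ = Δθ/dt₁ = -0.5036
distance = √((-2−4.5)² + (1.5−-4.5)²) = 8.8459; v₂ = distance/dt₂ = 17.6918

ω₁ = -0.5036, v₂ = 17.6918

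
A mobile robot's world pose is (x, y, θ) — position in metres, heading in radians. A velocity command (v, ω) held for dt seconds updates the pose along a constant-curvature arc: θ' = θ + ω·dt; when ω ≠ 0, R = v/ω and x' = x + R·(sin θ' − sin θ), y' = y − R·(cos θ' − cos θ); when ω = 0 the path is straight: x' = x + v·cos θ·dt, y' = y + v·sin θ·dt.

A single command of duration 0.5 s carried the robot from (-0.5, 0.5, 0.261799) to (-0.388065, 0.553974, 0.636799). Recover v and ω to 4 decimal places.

v = 0.2500, ω = 0.7500

Δθ = 0.636799 − 0.261799 = 0.375000
ω = Δθ/dt = 0.375000/0.5 = 0.7500
R = Δx/(sin θ' − sin θ) = 0.3333
v = R·ω = 0.3333·0.7500 = 0.2500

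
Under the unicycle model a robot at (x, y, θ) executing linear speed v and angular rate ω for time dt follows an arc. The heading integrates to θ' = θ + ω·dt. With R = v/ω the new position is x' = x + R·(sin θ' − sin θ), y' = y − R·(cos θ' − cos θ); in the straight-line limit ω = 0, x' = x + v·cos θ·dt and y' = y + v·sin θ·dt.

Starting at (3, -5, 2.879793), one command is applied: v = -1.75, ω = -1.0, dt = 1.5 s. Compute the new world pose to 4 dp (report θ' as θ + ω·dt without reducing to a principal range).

θ' = 2.8798 + -1.0·1.5 = 1.3798
R = v/ω = -1.75/-1.0 = 1.7500
x' = 3 + 1.7500·(sin 1.3798 − sin 2.8798) = 4.2652
y' = -5 − 1.7500·(cos 1.3798 − cos 2.8798) = -7.0226

(4.2652, -7.0226, 1.3798)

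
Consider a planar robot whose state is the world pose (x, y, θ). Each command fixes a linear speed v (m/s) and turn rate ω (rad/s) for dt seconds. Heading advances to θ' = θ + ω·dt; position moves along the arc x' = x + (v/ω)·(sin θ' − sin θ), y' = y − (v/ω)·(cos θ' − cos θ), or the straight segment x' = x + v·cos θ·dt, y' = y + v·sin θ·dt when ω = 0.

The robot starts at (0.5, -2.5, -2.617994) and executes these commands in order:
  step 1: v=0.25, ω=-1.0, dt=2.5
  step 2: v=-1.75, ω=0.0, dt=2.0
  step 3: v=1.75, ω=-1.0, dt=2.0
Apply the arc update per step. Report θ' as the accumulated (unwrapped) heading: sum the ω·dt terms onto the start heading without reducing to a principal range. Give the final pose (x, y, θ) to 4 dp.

(1.6693, -4.9166, -7.1180)

step 1: θ'=-5.1180 (R=-0.2500) → pose (0.1453, -2.1848, -5.1180)
step 2: θ'=-5.1180 (straight) → pose (-1.2357, -5.4009, -5.1180)
step 3: θ'=-7.1180 (R=-1.7500) → pose (1.6693, -4.9166, -7.1180)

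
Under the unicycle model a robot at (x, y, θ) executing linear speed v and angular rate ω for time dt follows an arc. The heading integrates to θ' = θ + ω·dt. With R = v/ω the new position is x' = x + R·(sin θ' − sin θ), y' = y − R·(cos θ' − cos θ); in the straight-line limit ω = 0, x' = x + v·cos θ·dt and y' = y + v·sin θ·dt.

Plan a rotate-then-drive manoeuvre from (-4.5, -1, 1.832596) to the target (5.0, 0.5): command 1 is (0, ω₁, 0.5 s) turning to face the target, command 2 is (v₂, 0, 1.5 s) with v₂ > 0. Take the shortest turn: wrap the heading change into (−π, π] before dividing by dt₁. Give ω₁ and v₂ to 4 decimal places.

heading to target = atan2(0.5−-1, 5−-4.5) = 0.1566
Δθ = wrap(0.1566 − 1.8326) = -1.6760; ω₁ = Δθ/dt₁ = -3.3520
distance = √((5−-4.5)² + (0.5−-1)²) = 9.6177; v₂ = distance/dt₂ = 6.4118

ω₁ = -3.3520, v₂ = 6.4118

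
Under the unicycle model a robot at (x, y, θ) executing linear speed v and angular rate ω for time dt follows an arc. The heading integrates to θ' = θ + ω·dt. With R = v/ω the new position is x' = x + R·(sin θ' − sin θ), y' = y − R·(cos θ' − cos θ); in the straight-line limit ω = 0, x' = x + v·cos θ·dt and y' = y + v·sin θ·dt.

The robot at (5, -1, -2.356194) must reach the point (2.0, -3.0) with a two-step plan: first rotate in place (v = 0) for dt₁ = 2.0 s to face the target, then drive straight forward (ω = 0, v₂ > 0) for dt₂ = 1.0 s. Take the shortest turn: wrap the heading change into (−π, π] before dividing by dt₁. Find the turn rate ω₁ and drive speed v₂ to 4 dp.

ω₁ = -0.0987, v₂ = 3.6056

heading to target = atan2(-3−-1, 2−5) = -2.5536
Δθ = wrap(-2.5536 − -2.3562) = -0.1974; ω₁ = Δθ/dt₁ = -0.0987
distance = √((2−5)² + (-3−-1)²) = 3.6056; v₂ = distance/dt₂ = 3.6056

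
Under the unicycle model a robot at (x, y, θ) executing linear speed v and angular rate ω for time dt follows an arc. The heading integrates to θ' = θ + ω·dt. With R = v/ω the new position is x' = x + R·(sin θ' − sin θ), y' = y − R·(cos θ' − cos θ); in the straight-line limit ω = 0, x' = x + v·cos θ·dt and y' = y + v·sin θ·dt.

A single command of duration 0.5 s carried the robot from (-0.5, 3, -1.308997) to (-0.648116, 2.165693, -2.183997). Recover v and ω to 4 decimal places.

Δθ = -2.183997 − -1.308997 = -0.875000
ω = Δθ/dt = -0.875000/0.5 = -1.7500
R = −Δy/(cos θ' − cos θ) = -1.0000
v = R·ω = -1.0000·-1.7500 = 1.7500

v = 1.7500, ω = -1.7500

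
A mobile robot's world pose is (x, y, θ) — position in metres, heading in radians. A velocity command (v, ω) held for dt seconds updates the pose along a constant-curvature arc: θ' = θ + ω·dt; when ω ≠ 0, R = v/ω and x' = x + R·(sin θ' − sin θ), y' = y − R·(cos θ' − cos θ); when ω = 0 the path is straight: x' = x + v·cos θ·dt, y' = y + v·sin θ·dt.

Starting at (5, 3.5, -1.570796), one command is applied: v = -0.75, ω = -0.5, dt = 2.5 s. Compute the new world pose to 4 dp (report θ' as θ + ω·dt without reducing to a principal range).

θ' = -1.5708 + -0.5·2.5 = -2.8208
R = v/ω = -0.75/-0.5 = 1.5000
x' = 5 + 1.5000·(sin -2.8208 − sin -1.5708) = 6.0270
y' = 3.5 − 1.5000·(cos -2.8208 − cos -1.5708) = 4.9235

(6.0270, 4.9235, -2.8208)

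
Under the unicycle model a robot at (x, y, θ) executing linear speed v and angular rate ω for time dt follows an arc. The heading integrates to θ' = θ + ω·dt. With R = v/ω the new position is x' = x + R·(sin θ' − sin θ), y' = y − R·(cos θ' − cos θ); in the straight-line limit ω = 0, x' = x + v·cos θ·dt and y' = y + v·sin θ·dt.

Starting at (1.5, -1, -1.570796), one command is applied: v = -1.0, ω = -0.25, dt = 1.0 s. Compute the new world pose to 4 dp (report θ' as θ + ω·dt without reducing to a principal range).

θ' = -1.5708 + -0.25·1.0 = -1.8208
R = v/ω = -1.0/-0.25 = 4.0000
x' = 1.5 + 4.0000·(sin -1.8208 − sin -1.5708) = 1.6243
y' = -1 − 4.0000·(cos -1.8208 − cos -1.5708) = -0.0104

(1.6243, -0.0104, -1.8208)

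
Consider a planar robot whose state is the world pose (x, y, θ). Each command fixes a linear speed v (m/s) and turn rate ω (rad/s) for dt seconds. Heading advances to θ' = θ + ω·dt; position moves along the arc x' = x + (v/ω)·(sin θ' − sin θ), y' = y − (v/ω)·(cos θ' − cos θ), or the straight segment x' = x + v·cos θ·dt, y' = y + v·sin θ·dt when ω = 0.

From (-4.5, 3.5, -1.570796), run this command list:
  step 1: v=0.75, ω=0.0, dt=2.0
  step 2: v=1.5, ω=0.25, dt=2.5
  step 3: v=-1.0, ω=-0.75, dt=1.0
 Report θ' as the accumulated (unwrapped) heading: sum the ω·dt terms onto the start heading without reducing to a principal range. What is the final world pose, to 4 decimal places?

step 1: θ'=-1.5708 (straight) → pose (-4.5000, 2.0000, -1.5708)
step 2: θ'=-0.9458 (R=6.0000) → pose (-3.3658, -1.5106, -0.9458)
step 3: θ'=-1.6958 (R=1.3333) → pose (-3.6074, -0.5642, -1.6958)

(-3.6074, -0.5642, -1.6958)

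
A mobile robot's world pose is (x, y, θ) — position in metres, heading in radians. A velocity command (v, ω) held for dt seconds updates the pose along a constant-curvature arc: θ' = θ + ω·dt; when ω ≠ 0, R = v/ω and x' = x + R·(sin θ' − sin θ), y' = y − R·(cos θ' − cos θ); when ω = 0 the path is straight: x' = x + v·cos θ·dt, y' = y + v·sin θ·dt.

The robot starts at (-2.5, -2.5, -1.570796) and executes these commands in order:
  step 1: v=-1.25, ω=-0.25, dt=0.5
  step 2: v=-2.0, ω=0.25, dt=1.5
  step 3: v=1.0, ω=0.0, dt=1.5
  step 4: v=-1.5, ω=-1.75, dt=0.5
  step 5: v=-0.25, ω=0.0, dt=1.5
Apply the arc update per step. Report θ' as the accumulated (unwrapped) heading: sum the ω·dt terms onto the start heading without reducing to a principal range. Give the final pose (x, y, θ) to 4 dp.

step 1: θ'=-1.6958 (R=5.0000) → pose (-2.4610, -1.8766, -1.6958)
step 2: θ'=-1.3208 (R=-8.0000) → pose (-2.6473, 1.1000, -1.3208)
step 3: θ'=-1.3208 (straight) → pose (-2.2762, -0.3534, -1.3208)
step 4: θ'=-2.1958 (R=0.8571) → pose (-2.1408, 0.3602, -2.1958)
step 5: θ'=-2.1958 (straight) → pose (-1.9214, 0.6643, -2.1958)

(-1.9214, 0.6643, -2.1958)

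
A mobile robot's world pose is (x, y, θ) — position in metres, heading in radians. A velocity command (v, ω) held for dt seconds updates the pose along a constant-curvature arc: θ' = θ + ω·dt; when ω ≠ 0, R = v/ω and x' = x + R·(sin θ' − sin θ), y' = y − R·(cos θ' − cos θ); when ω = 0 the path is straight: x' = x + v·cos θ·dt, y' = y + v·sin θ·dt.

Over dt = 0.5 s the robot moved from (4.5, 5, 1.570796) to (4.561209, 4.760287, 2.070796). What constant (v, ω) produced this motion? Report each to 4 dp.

Δθ = 2.070796 − 1.570796 = 0.500000
ω = Δθ/dt = 0.500000/0.5 = 1.0000
R = −Δy/(cos θ' − cos θ) = -0.5000
v = R·ω = -0.5000·1.0000 = -0.5000

v = -0.5000, ω = 1.0000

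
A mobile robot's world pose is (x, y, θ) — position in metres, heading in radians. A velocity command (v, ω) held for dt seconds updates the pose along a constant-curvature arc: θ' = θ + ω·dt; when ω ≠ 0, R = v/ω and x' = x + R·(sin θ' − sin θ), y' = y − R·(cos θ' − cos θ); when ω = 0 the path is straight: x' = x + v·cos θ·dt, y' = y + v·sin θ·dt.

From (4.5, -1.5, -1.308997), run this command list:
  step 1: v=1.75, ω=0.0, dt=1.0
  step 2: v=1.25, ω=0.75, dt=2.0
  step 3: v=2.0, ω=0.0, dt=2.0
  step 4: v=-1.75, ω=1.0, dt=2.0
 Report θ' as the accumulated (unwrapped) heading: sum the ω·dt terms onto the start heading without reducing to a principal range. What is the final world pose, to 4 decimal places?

(9.7146, -6.3713, 2.1910)

step 1: θ'=-1.3090 (straight) → pose (4.9529, -3.1904, -1.3090)
step 2: θ'=0.1910 (R=1.6667) → pose (6.8792, -4.3954, 0.1910)
step 3: θ'=0.1910 (straight) → pose (10.8065, -3.6360, 0.1910)
step 4: θ'=2.1910 (R=-1.7500) → pose (9.7146, -6.3713, 2.1910)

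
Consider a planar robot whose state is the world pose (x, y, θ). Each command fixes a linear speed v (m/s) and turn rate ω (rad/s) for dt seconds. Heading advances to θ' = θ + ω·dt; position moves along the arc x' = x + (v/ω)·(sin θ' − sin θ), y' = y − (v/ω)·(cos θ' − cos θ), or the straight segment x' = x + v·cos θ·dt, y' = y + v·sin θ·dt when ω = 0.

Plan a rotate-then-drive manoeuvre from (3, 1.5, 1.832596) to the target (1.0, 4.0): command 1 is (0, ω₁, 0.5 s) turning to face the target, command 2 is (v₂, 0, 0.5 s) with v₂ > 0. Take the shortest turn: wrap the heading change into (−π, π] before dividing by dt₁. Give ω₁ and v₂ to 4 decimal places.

heading to target = atan2(4−1.5, 1−3) = 2.2455
Δθ = wrap(2.2455 − 1.8326) = 0.4129; ω₁ = Δθ/dt₁ = 0.8259
distance = √((1−3)² + (4−1.5)²) = 3.2016; v₂ = distance/dt₂ = 6.4031

ω₁ = 0.8259, v₂ = 6.4031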